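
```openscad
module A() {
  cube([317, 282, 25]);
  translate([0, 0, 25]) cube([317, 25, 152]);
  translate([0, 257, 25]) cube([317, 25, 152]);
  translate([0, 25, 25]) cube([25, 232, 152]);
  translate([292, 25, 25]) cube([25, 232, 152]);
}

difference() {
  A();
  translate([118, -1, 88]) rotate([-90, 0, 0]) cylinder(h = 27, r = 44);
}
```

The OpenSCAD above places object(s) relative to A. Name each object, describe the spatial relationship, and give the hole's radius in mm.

A is an open box. The open box has a circular hole through its front wall. The hole's radius is 44 mm.

The subtracted cylinder has r = 44 mm.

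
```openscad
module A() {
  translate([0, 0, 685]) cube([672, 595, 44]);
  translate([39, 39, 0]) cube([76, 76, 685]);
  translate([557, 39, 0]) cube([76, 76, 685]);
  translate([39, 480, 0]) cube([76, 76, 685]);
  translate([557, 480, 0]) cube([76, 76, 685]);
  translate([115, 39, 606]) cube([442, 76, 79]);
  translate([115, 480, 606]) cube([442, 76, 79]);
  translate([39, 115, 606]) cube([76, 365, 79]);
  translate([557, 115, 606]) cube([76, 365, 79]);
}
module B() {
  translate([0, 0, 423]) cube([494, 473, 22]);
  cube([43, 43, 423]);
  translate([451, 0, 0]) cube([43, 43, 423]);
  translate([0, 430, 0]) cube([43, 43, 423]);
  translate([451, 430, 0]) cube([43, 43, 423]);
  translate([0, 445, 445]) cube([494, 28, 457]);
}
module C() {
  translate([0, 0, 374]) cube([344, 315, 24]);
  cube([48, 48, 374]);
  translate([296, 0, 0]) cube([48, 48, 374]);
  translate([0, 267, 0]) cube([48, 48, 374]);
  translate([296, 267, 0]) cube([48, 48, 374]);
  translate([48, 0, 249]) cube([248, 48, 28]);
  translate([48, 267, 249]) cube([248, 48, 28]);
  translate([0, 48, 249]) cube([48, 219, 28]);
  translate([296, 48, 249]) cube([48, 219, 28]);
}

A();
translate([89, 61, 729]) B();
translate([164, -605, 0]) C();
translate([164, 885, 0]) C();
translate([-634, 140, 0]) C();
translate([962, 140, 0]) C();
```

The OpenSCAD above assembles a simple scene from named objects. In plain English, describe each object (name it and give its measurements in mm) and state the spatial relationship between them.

A is a rectangular dining table. The top is 672×595×44 mm with its upper surface at z = 729 mm. It stands on four 76×76 mm square legs, each inset 39 mm from the nearest pair of top edges, running from the floor to the underside of the top. Four apron rails, 76 mm thick and 79 mm tall, run between adjacent legs with their top edges flush with the underside of the top and their outer faces flush with the legs' outer faces.

B is a chair. The seat is a 494×473×22 mm slab with its top at z = 445 mm, on four 43×43 mm corner legs (flush with the seat edges, standing on z = 0). A flat backrest 28 mm thick, 457 mm tall, spans the full seat width and rises from the seat top along its +y edge, rear face flush with the rear of the seat.

C is a simple wooden stool: a rectangular seat 344 mm (x) by 315 mm (y), 24 mm thick, top face at z = 398 mm, on four square legs, each 48×48 mm in cross-section. The legs rest on z = 0, each flush with a corner of the seat. Four stretchers, 48 mm wide and 28 mm tall, connect adjacent legs with their undersides at z = 249 mm, each running between the inner faces of the legs it joins and aligned with the legs' outer faces on the other axis.

The chair is on top of the table, centred. Four stools sit around the table at the −y, +y, −x, +x sides.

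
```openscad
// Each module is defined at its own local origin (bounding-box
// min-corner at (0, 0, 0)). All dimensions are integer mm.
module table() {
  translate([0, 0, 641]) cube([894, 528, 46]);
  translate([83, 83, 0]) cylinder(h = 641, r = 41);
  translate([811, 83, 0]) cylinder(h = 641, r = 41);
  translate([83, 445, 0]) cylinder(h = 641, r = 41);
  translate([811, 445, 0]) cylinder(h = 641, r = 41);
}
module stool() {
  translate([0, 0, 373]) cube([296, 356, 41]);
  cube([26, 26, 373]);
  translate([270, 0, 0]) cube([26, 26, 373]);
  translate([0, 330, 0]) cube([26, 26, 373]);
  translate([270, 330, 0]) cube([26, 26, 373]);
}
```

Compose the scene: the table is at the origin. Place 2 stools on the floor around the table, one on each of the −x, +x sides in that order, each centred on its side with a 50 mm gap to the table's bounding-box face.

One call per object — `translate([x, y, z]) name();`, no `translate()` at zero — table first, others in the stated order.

table();
translate([-346, 86, 0]) stool();
translate([944, 86, 0]) stool();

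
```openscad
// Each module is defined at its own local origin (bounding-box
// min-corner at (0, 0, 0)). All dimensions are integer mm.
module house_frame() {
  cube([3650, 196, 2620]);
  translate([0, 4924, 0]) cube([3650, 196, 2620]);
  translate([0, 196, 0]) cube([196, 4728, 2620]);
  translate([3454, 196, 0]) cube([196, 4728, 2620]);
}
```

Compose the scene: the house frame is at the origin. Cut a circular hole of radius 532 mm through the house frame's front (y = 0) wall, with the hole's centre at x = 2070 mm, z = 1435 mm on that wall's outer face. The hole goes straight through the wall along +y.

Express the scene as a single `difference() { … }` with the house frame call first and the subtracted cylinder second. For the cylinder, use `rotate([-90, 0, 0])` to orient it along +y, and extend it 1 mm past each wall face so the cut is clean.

difference() {
  house_frame();
  translate([2070, -1, 1435]) rotate([-90, 0, 0]) cylinder(h = 198, r = 532);
}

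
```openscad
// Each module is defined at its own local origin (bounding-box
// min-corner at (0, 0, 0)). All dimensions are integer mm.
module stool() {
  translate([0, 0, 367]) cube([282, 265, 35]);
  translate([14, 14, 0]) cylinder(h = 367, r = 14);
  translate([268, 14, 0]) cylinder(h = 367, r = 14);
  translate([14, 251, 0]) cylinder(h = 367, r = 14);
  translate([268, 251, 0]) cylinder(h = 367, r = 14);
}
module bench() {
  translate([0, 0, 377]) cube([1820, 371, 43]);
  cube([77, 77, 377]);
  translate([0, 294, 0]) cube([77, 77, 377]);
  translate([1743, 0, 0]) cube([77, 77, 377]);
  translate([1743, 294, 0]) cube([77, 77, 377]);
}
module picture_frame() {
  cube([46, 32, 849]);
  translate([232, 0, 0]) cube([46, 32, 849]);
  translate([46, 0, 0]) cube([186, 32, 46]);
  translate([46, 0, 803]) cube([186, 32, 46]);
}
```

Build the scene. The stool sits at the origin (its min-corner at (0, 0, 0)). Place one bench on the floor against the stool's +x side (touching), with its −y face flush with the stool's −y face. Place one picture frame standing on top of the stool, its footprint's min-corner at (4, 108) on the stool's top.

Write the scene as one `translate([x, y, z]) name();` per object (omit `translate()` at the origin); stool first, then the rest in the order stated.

stool();
translate([282, 0, 0]) bench();
translate([4, 108, 402]) picture_frame();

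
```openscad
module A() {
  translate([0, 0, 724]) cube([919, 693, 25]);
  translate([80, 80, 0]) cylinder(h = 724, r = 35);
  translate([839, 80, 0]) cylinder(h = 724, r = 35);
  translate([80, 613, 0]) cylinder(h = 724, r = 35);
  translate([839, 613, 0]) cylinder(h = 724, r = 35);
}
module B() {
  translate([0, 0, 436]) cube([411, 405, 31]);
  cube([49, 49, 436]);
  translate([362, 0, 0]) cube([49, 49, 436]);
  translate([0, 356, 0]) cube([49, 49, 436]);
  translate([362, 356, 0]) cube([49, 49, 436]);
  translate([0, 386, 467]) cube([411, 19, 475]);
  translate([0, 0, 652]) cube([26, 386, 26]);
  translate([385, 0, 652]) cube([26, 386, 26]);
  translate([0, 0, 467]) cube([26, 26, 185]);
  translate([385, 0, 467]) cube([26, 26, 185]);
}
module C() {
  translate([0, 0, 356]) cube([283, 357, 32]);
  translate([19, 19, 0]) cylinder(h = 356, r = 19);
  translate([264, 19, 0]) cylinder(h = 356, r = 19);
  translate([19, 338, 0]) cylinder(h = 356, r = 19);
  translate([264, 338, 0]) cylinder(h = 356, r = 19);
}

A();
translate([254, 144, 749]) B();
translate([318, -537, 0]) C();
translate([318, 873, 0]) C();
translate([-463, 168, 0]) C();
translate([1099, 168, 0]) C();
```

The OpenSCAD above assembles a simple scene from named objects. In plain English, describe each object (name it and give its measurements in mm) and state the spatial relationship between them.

A is a table: top 919 mm (x) × 693 mm (y), 25 mm thick, upper face at z = 749 mm, on four round legs of 70 mm diameter, each leg's bounding box inset 45 mm from the nearest pair of top edges, running from z = 0 to the bottom of the top.

B is a chair: 411×405 mm seat, 31 mm thick, top at z = 467 mm, on four 49 mm square corner legs flush with the seat edges. A 19 mm thick backrest slab spans the full seat width, extending 475 mm above the seat top, its back face flush with the seat's +y edge. Two armrests of 26×26 mm section run along each side from the seat's front edge to the front of the backrest, top faces 211 mm above the seat top and outer faces flush with the seat's x-edges; a 26×26 mm post under the front of each armrest stands on the seat at the front corner.

C is a four-legged stool. The seat is 283×357 mm, 32 mm thick, top at z = 388 mm. It stands on four round legs, each 38 mm in diameter, from z = 0 to the seat underside, each leg's axis is inset half a diameter from the nearest pair of seat edges (so the leg's bounding box is flush with the corner).

The chair is on top of the table, centred. Four stools sit around the table at the −y, +y, −x, +x sides.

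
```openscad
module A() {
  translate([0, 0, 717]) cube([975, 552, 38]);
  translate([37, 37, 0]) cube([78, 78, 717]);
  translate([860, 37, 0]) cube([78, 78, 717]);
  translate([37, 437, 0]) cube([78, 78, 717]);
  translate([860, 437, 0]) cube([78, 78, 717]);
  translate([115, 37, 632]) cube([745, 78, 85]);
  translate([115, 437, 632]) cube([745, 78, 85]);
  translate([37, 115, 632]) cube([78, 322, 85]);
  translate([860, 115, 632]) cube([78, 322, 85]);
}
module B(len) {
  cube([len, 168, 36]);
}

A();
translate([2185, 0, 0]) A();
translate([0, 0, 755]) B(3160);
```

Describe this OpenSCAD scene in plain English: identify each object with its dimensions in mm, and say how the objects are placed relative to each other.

A is a rectangular dining table. The top is 975×552×38 mm with its upper surface at z = 755 mm. It stands on four 78×78 mm square legs, each inset 37 mm from the nearest pair of top edges, running from the floor to the underside of the top. Four apron rails, 78 mm thick and 85 mm tall, run between adjacent legs with their top edges flush with the underside of the top and their outer faces flush with the legs' outer faces.

B is a rectangular beam 3160 mm long (x), 168 mm deep (y), 36 mm thick (z).

The beam spans the tops of two tables placed 1210 mm apart, resting at z = 755 mm.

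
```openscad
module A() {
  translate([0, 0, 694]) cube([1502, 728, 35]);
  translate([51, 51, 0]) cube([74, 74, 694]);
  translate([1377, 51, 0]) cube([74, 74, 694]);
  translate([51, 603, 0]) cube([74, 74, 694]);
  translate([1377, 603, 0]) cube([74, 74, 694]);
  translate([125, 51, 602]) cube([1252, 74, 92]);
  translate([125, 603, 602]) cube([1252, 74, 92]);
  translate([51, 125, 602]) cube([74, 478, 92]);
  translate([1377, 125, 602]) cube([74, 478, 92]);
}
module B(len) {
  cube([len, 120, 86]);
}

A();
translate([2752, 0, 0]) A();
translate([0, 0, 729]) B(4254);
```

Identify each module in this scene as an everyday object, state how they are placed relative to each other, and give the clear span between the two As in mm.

A is a table. B is a beam. A beam spans the tops of two tables. The clear span between the two tables is 1250 mm.

Second table starts at x = 2752; first ends at x = 1502; clear span = 2752 − 1502 = 1250 mm.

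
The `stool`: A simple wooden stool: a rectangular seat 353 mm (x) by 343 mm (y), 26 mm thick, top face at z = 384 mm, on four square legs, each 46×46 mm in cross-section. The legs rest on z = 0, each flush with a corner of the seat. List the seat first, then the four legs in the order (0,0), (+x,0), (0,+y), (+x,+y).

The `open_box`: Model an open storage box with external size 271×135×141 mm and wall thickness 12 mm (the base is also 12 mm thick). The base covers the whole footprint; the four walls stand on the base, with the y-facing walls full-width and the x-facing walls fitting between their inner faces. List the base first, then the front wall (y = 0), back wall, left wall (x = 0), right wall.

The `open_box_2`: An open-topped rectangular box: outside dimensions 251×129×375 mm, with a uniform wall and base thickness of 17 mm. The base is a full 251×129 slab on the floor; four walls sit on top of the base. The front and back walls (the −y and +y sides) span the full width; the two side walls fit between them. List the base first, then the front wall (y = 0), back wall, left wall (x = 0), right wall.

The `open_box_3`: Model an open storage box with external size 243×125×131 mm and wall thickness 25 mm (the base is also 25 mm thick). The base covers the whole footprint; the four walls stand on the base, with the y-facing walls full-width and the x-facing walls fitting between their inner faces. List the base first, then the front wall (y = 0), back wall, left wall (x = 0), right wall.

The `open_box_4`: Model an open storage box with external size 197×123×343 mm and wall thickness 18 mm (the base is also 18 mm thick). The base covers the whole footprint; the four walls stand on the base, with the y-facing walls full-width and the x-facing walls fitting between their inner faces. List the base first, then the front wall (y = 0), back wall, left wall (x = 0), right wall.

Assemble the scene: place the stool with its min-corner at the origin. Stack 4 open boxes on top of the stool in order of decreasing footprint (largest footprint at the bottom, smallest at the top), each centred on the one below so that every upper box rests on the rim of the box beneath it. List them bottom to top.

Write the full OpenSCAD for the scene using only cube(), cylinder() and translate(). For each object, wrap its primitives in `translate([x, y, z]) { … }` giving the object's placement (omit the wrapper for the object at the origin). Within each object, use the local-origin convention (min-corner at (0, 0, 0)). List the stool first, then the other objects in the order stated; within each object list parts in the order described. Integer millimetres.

translate([0, 0, 358]) cube([353, 343, 26]);
cube([46, 46, 358]);
translate([307, 0, 0]) cube([46, 46, 358]);
translate([0, 297, 0]) cube([46, 46, 358]);
translate([307, 297, 0]) cube([46, 46, 358]);
translate([41, 104, 384]) {
  cube([271, 135, 12]);
  translate([0, 0, 12]) cube([271, 12, 129]);
  translate([0, 123, 12]) cube([271, 12, 129]);
  translate([0, 12, 12]) cube([12, 111, 129]);
  translate([259, 12, 12]) cube([12, 111, 129]);
}
translate([51, 107, 525]) {
  cube([251, 129, 17]);
  translate([0, 0, 17]) cube([251, 17, 358]);
  translate([0, 112, 17]) cube([251, 17, 358]);
  translate([0, 17, 17]) cube([17, 95, 358]);
  translate([234, 17, 17]) cube([17, 95, 358]);
}
translate([55, 109, 900]) {
  cube([243, 125, 25]);
  translate([0, 0, 25]) cube([243, 25, 106]);
  translate([0, 100, 25]) cube([243, 25, 106]);
  translate([0, 25, 25]) cube([25, 75, 106]);
  translate([218, 25, 25]) cube([25, 75, 106]);
}
translate([78, 110, 1031]) {
  cube([197, 123, 18]);
  translate([0, 0, 18]) cube([197, 18, 325]);
  translate([0, 105, 18]) cube([197, 18, 325]);
  translate([0, 18, 18]) cube([18, 87, 325]);
  translate([179, 18, 18]) cube([18, 87, 325]);
}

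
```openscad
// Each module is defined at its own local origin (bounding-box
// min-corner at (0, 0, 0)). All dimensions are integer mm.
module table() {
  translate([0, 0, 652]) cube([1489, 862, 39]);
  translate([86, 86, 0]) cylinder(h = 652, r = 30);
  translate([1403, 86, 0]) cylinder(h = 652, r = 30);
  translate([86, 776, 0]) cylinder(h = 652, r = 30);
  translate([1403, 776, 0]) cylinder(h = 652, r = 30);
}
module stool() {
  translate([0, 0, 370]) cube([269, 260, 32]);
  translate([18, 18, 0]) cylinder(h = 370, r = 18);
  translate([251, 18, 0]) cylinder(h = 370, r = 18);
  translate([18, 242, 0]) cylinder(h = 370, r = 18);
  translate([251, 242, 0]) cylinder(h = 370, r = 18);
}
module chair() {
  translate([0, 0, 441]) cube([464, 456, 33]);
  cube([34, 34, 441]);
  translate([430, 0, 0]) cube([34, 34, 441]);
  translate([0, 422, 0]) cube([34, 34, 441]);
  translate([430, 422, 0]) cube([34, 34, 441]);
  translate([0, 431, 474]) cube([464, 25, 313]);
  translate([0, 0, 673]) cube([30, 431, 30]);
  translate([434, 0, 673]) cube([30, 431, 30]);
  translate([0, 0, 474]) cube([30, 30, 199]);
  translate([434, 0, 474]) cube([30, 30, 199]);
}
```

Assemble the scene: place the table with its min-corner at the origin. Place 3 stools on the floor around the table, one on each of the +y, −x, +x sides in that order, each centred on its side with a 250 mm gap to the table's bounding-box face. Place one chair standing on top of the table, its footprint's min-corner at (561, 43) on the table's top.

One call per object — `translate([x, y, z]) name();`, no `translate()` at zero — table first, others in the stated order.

table();
translate([610, 1112, 0]) stool();
translate([-519, 301, 0]) stool();
translate([1739, 301, 0]) stool();
translate([561, 43, 691]) chair();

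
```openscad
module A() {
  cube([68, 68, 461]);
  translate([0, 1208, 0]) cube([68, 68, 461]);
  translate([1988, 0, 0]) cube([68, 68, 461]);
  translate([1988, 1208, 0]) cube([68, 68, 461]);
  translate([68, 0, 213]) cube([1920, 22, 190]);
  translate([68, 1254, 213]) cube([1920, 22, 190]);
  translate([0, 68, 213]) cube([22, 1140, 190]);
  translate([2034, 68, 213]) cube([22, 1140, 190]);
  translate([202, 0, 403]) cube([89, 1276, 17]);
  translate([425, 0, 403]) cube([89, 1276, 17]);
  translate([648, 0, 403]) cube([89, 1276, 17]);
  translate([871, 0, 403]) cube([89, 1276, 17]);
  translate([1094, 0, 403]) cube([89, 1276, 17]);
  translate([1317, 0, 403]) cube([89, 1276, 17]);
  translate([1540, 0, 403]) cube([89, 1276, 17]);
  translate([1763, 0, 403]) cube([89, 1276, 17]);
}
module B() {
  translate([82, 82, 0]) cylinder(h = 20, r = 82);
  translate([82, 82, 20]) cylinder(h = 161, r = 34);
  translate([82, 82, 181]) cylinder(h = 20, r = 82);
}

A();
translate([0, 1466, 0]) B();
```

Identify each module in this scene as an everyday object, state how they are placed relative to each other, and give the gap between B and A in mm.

The spool's nearest face is 190 mm from the bed frame's +y face.

A is a bed frame. B is a spool. The spool is on the floor beside the bed frame on its +y side. The gap between the spool and the bed frame is 190 mm.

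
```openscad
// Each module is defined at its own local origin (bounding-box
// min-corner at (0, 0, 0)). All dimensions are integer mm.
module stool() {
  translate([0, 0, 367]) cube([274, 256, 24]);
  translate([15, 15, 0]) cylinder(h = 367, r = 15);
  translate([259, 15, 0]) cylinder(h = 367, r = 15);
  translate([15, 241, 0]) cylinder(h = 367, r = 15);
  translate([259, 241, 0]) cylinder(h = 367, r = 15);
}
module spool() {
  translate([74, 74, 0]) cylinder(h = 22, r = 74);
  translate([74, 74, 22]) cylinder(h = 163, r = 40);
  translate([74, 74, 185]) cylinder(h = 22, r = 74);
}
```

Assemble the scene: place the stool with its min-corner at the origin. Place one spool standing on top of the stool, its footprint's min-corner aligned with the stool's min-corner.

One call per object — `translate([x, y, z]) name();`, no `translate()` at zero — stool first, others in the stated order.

stool();
translate([0, 0, 391]) spool();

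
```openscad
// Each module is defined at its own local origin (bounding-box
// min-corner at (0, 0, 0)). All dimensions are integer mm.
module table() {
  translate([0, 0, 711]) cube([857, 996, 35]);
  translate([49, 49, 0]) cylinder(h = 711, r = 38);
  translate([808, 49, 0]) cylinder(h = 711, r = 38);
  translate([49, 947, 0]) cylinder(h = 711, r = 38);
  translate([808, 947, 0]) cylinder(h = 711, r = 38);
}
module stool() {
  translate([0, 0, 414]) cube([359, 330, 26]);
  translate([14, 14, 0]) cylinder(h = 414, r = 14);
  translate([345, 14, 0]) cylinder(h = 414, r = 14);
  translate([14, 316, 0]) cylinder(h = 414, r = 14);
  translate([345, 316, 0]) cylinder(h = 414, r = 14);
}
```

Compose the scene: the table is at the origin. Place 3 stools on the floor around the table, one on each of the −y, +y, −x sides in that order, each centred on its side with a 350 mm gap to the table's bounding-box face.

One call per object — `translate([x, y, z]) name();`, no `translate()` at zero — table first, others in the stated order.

table();
translate([249, -680, 0]) stool();
translate([249, 1346, 0]) stool();
translate([-709, 333, 0]) stool();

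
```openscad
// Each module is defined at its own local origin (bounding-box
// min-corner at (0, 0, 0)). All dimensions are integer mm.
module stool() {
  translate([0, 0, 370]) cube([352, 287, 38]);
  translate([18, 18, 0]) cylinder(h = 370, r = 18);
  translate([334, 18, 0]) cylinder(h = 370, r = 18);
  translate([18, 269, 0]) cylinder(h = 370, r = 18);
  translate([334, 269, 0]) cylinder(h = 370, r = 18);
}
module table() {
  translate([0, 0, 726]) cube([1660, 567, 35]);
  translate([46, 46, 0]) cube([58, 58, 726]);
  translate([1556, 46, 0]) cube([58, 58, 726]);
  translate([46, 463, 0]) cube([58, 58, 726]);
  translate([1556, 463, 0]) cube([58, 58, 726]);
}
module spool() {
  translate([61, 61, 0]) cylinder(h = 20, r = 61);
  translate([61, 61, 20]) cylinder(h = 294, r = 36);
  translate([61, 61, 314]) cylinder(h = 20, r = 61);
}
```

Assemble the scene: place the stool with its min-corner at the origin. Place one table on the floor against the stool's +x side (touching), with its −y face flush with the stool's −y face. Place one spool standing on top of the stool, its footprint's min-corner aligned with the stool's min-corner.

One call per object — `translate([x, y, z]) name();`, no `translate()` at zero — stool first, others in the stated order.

stool();
translate([352, 0, 0]) table();
translate([0, 0, 408]) spool();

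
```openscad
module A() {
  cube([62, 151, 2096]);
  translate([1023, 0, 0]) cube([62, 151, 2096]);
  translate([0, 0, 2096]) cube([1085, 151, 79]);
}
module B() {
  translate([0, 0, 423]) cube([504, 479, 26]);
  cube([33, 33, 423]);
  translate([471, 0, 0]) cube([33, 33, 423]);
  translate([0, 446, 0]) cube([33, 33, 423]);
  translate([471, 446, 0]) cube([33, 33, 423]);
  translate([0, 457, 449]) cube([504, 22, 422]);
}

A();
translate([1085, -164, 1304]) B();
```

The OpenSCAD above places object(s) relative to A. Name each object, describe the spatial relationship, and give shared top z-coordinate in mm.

Both tops at z = 2175 mm.

A is a door frame. B is a chair. The chair is beside the door frame with their tops flush at z = 2175. The shared top z-coordinate is 2175 mm.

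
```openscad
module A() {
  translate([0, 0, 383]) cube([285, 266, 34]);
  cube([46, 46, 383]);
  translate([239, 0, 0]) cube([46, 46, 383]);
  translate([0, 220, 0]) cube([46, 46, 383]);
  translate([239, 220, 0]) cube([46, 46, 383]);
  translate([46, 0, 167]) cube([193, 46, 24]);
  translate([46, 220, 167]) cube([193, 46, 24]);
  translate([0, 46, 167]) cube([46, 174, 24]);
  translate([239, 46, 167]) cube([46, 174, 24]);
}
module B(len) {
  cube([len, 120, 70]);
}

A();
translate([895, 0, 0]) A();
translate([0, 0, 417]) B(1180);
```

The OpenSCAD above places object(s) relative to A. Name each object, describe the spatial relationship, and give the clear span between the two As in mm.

A is a stool. B is a beam. A beam spans the tops of two stools. The clear span between the two stools is 610 mm.

Second stool starts at x = 895; first ends at x = 285; clear span = 895 − 285 = 610 mm.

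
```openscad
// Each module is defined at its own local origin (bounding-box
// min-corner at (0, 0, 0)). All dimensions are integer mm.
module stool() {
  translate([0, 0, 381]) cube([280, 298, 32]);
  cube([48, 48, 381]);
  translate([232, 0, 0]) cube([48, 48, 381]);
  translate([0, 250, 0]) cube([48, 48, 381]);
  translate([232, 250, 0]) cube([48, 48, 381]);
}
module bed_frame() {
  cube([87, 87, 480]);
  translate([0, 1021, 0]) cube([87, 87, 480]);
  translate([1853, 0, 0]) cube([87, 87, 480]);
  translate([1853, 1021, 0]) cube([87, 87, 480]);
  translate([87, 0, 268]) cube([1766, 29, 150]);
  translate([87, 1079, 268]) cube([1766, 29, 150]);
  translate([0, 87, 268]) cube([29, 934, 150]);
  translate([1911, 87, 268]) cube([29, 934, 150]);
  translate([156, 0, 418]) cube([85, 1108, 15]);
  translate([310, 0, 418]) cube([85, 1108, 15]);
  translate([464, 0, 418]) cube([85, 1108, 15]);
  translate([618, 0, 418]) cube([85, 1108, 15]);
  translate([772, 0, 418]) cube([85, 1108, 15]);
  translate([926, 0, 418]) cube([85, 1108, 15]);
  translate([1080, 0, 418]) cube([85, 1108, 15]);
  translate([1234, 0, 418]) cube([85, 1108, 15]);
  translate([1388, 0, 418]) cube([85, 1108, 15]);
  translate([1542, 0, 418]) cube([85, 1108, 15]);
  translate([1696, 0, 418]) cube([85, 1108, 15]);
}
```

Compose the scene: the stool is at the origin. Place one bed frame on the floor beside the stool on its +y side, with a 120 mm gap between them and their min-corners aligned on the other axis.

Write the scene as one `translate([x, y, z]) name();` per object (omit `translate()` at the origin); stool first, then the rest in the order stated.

stool();
translate([0, 418, 0]) bed_frame();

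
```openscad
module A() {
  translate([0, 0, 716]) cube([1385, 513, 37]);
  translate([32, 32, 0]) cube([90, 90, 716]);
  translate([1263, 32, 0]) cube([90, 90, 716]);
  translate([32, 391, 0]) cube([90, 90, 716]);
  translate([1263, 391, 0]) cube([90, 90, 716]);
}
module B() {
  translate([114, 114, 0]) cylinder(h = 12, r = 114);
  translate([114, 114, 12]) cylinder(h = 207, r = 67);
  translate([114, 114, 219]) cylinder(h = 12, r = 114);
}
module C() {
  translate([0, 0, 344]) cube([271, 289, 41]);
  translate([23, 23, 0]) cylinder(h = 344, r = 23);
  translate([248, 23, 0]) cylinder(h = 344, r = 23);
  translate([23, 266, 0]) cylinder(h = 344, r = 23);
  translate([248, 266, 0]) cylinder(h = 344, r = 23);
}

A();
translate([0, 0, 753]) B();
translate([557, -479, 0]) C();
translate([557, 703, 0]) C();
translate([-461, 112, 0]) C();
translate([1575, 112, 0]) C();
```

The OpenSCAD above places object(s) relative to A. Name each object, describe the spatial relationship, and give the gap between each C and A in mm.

A is a table. B is a spool. C is a stool. The spool is on top of the table. Four stools sit around the table at the −y, +y, −x, +x sides. The gap between each stool and the table is 190 mm.

Each stool's nearest face is 190 mm from the table's bounding box.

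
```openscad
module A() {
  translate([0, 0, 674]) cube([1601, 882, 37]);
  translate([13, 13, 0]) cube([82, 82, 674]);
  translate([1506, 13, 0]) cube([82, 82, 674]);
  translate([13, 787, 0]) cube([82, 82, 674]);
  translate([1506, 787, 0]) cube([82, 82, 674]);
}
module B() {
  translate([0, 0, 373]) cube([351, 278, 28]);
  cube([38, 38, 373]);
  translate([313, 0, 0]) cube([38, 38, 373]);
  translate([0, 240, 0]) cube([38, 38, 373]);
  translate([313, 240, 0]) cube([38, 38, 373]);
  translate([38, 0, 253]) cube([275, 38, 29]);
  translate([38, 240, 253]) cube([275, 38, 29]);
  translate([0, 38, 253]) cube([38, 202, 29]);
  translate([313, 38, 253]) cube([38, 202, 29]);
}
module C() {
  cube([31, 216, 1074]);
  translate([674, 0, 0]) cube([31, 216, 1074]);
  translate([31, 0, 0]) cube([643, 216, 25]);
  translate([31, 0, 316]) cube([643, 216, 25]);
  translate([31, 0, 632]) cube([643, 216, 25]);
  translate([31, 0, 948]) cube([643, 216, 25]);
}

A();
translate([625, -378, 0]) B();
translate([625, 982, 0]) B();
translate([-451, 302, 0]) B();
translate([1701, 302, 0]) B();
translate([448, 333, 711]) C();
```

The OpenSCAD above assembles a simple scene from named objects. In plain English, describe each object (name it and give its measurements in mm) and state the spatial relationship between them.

A is a table with a 1601×882 mm rectangular top, 37 mm thick, top surface at z = 711 mm, supported by four 82×82 mm square legs, each inset 13 mm from the nearest pair of top edges, running from the floor.

B is a four-legged stool. The seat is a 351×278×28 mm slab whose top surface is at z = 401 mm; four square legs, each 38×38 mm in cross-section, run from the floor (z = 0) to the underside of the seat, each flush with a corner of the seat. Four stretchers, 38 mm wide and 29 mm tall, connect adjacent legs with their undersides at z = 253 mm, each running between the inner faces of the legs it joins and aligned with the legs' outer faces on the other axis.

C is a bookshelf 705 mm wide overall, 216 mm deep and 1074 mm tall. The two sides are 31 mm thick vertical panels. 4 horizontal shelves of 25 mm thickness span between the inner faces of the sides; the lowest shelf sits on the floor and shelves are stacked with a clear vertical gap of 291 mm between each pair.

Four stools sit around the table at the −y, +y, −x, +x sides. The bookshelf is on top of the table, centred.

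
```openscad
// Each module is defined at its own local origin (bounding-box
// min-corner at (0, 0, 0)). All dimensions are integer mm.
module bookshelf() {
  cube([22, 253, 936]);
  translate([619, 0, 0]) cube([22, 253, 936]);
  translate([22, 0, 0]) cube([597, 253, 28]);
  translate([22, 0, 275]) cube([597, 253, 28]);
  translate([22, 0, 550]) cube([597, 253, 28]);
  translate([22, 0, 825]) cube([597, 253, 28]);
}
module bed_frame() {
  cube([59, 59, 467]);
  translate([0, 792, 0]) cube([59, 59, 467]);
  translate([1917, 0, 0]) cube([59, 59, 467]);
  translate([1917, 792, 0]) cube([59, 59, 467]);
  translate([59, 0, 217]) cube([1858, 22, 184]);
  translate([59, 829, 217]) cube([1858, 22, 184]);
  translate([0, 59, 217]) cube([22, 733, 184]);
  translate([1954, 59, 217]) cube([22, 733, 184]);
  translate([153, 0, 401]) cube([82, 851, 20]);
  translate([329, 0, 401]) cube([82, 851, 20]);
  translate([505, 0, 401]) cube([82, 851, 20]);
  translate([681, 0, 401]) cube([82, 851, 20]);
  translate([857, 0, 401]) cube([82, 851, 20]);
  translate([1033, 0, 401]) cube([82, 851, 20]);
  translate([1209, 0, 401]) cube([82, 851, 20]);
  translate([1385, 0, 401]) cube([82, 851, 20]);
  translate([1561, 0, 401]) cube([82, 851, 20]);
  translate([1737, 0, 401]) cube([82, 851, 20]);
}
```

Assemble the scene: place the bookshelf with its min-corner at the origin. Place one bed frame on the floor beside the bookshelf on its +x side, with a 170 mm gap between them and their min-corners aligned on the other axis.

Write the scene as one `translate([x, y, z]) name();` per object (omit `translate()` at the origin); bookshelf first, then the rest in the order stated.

bookshelf();
translate([811, 0, 0]) bed_frame();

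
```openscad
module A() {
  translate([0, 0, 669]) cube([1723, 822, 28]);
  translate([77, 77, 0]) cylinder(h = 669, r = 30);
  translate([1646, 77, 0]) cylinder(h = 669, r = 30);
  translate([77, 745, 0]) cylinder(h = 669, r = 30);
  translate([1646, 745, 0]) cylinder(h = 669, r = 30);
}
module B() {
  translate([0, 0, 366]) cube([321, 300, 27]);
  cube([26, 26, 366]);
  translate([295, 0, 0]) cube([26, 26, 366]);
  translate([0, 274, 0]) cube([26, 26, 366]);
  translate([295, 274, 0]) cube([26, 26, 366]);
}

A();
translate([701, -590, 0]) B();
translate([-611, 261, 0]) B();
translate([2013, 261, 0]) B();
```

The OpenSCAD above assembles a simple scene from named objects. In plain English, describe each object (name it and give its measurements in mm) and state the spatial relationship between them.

A is a table with a 1723×822 mm rectangular top, 28 mm thick, top surface at z = 697 mm, supported by four round legs of 60 mm diameter, each leg's bounding box inset 47 mm from the nearest pair of top edges, running from the floor.

B is a four-legged stool. The seat is a 321×300×27 mm slab whose top surface is at z = 393 mm; four square legs, each 26×26 mm in cross-section, run from the floor (z = 0) to the underside of the seat, each flush with a corner of the seat.

Three stools sit around the table at the −y, −x, +x sides.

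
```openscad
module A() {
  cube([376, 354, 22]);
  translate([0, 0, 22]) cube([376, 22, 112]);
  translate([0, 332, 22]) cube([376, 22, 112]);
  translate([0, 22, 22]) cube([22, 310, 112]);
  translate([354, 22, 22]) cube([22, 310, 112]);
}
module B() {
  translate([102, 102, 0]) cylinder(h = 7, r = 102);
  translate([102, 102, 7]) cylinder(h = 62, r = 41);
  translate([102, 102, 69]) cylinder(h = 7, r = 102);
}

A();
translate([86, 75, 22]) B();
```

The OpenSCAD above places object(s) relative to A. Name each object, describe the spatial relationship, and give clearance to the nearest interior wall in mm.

A is an open box. B is a spool. The spool sits inside the open box, centred. The clearance to the nearest interior wall is 53 mm.

Clearances: x = 64, y = 53; minimum 53 mm.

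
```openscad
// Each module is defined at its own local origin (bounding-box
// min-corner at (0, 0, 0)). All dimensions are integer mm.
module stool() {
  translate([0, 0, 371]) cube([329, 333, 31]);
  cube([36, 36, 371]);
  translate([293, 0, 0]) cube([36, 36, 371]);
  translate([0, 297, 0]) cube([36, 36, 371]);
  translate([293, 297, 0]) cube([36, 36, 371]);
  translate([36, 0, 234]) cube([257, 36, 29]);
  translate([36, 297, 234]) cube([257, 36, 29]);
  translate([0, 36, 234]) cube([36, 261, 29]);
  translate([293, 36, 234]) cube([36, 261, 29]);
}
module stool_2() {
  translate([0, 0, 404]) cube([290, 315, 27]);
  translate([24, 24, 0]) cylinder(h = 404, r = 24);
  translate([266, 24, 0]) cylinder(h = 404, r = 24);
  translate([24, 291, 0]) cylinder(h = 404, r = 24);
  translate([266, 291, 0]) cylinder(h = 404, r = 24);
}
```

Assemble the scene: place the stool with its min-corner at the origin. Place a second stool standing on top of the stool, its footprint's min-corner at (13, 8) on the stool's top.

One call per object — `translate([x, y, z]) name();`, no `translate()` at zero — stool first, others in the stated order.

stool();
translate([13, 8, 402]) stool_2();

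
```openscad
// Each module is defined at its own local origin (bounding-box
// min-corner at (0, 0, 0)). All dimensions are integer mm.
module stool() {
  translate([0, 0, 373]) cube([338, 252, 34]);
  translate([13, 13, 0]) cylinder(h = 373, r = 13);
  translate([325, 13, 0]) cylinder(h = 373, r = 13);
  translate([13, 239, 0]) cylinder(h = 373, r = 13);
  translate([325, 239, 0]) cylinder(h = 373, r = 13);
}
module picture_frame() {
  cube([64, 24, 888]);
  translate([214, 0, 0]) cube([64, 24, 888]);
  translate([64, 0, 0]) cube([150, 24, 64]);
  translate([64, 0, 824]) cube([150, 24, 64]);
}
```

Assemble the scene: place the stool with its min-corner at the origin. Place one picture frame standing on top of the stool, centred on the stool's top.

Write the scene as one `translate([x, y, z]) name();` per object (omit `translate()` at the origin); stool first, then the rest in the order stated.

stool();
translate([30, 114, 407]) picture_frame();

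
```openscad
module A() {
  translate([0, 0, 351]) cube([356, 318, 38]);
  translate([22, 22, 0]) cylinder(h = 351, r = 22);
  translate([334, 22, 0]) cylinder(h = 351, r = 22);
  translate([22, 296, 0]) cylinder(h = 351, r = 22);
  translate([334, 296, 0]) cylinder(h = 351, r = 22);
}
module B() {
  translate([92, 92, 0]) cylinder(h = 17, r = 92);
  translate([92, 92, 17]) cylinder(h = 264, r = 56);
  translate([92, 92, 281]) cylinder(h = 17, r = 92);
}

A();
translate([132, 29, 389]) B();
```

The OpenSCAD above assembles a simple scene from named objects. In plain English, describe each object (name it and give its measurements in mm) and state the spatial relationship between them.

A is a four-legged stool. The seat is a 356×318×38 mm slab whose top surface is at z = 389 mm; four round legs, each 44 mm in diameter, run from the floor (z = 0) to the underside of the seat, each leg's axis is inset half a diameter from the nearest pair of seat edges (so the leg's bounding box is flush with the corner).

B is a spool: two coaxial disc flanges of radius 92 mm and thickness 17 mm, joined by a core cylinder of radius 56 mm and height 264 mm. The lower flange rests on z = 0 and the three cylinders share a vertical axis.

The spool is on top of the stool.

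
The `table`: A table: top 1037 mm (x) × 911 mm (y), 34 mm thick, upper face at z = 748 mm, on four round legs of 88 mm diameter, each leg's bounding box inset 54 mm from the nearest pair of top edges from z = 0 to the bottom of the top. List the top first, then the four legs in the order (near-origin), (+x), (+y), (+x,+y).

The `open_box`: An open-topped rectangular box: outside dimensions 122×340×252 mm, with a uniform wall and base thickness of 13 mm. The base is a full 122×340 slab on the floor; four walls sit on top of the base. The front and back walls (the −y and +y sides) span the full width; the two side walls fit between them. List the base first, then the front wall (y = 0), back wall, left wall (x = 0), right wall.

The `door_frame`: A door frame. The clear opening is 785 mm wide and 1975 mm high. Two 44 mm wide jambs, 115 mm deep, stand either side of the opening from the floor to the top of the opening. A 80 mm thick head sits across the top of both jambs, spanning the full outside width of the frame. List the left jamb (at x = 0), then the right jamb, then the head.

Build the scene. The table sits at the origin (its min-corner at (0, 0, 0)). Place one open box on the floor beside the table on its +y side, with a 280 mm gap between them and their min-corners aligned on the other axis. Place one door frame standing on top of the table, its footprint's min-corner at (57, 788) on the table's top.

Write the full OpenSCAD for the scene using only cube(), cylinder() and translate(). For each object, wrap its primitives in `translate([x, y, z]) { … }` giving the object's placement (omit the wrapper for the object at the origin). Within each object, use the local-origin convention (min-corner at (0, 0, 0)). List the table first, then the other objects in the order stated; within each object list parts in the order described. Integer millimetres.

translate([0, 0, 714]) cube([1037, 911, 34]);
translate([98, 98, 0]) cylinder(h = 714, r = 44);
translate([939, 98, 0]) cylinder(h = 714, r = 44);
translate([98, 813, 0]) cylinder(h = 714, r = 44);
translate([939, 813, 0]) cylinder(h = 714, r = 44);
translate([0, 1191, 0]) {
  cube([122, 340, 13]);
  translate([0, 0, 13]) cube([122, 13, 239]);
  translate([0, 327, 13]) cube([122, 13, 239]);
  translate([0, 13, 13]) cube([13, 314, 239]);
  translate([109, 13, 13]) cube([13, 314, 239]);
}
translate([57, 788, 748]) {
  cube([44, 115, 1975]);
  translate([829, 0, 0]) cube([44, 115, 1975]);
  translate([0, 0, 1975]) cube([873, 115, 80]);
}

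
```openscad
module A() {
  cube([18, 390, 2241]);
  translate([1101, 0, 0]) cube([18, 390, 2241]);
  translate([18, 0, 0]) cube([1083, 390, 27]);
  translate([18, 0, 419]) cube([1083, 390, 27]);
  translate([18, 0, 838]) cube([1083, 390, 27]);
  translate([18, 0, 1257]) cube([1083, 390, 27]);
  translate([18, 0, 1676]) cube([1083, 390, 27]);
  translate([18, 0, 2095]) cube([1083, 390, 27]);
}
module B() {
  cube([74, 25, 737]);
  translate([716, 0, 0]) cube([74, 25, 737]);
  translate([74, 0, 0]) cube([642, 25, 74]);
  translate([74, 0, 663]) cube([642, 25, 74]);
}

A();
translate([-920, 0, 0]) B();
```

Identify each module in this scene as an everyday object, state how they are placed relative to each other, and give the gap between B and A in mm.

The picture frame's nearest face is 130 mm from the bookshelf's −x face.

A is a bookshelf. B is a picture frame. The picture frame is on the floor beside the bookshelf on its −x side. The gap between the picture frame and the bookshelf is 130 mm.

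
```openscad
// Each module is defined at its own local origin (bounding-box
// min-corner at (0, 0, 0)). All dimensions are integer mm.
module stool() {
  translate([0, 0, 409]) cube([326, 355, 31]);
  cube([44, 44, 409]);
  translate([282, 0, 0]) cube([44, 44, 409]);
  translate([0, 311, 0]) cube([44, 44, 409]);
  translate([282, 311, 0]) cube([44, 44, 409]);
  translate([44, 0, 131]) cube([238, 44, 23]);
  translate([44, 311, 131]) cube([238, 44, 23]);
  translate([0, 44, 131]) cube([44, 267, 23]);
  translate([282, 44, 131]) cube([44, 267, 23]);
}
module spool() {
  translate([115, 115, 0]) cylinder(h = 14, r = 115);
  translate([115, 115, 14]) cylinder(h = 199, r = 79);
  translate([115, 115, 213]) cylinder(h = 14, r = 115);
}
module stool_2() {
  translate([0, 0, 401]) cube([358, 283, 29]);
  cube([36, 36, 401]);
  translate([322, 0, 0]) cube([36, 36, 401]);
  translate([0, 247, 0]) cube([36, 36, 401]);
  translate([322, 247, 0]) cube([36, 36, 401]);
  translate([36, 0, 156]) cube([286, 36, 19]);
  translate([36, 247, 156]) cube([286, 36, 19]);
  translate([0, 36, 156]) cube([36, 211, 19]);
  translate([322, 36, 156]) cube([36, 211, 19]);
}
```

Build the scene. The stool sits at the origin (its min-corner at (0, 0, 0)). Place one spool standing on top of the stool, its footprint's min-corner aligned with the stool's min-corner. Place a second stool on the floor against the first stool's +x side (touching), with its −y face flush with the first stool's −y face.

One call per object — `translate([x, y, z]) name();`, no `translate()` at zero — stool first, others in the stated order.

stool();
translate([0, 0, 440]) spool();
translate([326, 0, 0]) stool_2();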